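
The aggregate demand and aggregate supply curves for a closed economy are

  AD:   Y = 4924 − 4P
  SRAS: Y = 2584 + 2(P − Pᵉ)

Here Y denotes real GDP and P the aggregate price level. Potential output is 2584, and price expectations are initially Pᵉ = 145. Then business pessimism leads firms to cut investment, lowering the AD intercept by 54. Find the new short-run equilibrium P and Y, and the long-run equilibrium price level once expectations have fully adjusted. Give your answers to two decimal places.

Short run: P = 429.33, Y = 3152.67. Long run: P = 571.50.

AD shifts left: new AD is Y = 4870 − 4P. With Pᵉ = 145, SRAS is Y = 2294 + 2P.
Short run: 4870 − 4P = 2294 + 2P gives 2576 = 6P, so P = 429.33 and Y = 4870 − 4P = 3152.67.
Y = 3152.67 is above potential 2584; expectations adjust and SRAS shifts left until Y = 2584.
Long run: on the new AD curve, 2584 = 4870 − 4P gives P = 571.50.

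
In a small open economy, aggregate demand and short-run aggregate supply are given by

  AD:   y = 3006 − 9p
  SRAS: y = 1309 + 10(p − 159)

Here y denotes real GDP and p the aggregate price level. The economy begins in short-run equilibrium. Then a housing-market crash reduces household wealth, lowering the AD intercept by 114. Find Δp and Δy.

This is a negative demand shock: AD shifts left.
New AD: y = 2892 − 9p.
SRAS can be written y = 10p − 281.
Set AD = SRAS: 2892 − 9p = 10p − 281, so 3173 = 19p and p = 167.
y = 2892 − 9·167 = 1389.
Initially p = 173, y = 1449, so Δp = -6 and Δy = -60.

Δp = -6, Δy = -60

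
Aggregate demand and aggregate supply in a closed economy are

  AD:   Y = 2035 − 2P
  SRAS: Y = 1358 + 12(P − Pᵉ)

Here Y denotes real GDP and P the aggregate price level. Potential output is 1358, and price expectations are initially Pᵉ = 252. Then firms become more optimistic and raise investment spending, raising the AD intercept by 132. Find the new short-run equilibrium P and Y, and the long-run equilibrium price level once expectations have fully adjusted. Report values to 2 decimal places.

Short run: P = 273.79, Y = 1619.43. Long run: P = 404.50.

AD shifts right: new AD is Y = 2167 − 2P. With Pᵉ = 252, SRAS is Y = 12P − 1666.
Short run: 2167 − 2P = 12P − 1666 gives 3833 = 14P, so P = 273.79 and Y = 2167 − 2P = 1619.43.
Y = 1619.43 is above potential 1358; expectations adjust and SRAS shifts left until Y = 1358.
Long run: on the new AD curve, 1358 = 2167 − 2P gives P = 404.50.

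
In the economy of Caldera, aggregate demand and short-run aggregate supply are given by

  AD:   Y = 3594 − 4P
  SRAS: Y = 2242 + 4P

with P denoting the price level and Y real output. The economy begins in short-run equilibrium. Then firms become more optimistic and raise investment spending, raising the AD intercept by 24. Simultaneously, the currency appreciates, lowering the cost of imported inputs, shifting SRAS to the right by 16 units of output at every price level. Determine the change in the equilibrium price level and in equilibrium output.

After both shocks: AD is Y = 3618 − 4P and SRAS is Y = 2258 + 4P.
Setting them equal: 1360 = 8P, so P = 170.
Y = 3618 − 4·170 = 2938.
Initially P = 169, Y = 2918, so ΔP = +1 and ΔY = +20.

ΔP = +1, ΔY = +20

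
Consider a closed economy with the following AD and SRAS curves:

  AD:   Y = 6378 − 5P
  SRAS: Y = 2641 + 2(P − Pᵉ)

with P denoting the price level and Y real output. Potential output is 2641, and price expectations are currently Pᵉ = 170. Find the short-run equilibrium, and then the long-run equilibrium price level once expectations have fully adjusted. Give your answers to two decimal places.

Short run: P = 582.43, Y = 3465.86. Long run: P = 747.40.

Short run: with Pᵉ = 170, SRAS is Y = 2301 + 2P. Setting AD = SRAS gives 4077 = 7P, so P = 582.43 and Y = 6378 − 5P = 3465.86.
Output 3465.86 is above potential 2641, so over time expected prices rise and SRAS shifts left until Y returns to 2641.
Long run: Y = 2641 on the AD curve gives 2641 = 6378 − 5P, so P = 747.40.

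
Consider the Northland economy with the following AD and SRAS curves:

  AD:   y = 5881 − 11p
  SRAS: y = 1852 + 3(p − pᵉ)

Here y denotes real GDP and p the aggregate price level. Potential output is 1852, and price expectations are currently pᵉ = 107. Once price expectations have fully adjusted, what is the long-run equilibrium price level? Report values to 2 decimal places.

Short run: with pᵉ = 107, SRAS is y = 1531 + 3p. Setting AD = SRAS gives 4350 = 14p, so p = 310.71 and y = 5881 − 11p = 2463.14.
Output 2463.14 is above potential 1852, so over time expected prices rise and SRAS shifts left until y returns to 1852.
Long run: y = 1852 on the AD curve gives 1852 = 5881 − 11p, so p = 366.27.

Long-run p = 366.27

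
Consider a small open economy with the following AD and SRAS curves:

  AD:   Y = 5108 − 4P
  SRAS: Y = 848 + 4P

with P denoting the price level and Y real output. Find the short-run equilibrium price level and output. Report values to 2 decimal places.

P = 532.50, Y = 2978.00

Set AD = SRAS: 5108 − 4P = 848 + 4P, so 4260 = 8P and P = 532.50.
Substituting into AD, Y = 5108 − 4P = 2978.00.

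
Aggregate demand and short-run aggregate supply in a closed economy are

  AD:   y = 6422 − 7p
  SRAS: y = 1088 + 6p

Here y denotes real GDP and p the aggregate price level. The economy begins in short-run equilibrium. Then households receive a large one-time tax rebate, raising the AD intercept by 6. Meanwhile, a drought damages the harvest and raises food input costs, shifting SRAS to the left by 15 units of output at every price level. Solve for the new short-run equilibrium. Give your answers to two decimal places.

p = 411.92, y = 3544.54

After both shocks: AD is y = 6428 − 7p and SRAS is y = 1073 + 6p.
Setting them equal: 5355 = 13p, so p = 411.92.
Substituting into AD, y = 3544.54.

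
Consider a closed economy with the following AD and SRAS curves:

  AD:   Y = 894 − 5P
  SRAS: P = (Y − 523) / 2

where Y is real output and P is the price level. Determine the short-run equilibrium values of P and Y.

P = 53, Y = 629

Rearrange SRAS to Y = 523 + 2P.
Set AD = SRAS: 894 − 5P = 523 + 2P, so 371 = 7P and P = 53.
Then Y = 894 − 5·53 = 629.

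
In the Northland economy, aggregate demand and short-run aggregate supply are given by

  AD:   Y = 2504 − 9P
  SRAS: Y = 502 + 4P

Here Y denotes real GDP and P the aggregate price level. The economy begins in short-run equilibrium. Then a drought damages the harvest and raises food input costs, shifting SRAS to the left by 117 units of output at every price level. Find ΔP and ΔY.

This is a negative supply shock: SRAS shifts left.
New SRAS: Y = 385 + 4P.
Set AD = SRAS: 2504 − 9P = 385 + 4P, so 2119 = 13P and P = 163.
Y = 2504 − 9·163 = 1037.
Initially P = 154, Y = 1118, so ΔP = +9 and ΔY = -81.

ΔP = +9, ΔY = -81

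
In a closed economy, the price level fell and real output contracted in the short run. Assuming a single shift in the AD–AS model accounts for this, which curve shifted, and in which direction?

AD shifted left

P fell and Y fell. An AD shift moves P and Y in the same direction; an SRAS shift moves them in opposite directions.
Here P and Y moved in the same direction, so the AD curve shifted.
Since Y fell, AD shifted left.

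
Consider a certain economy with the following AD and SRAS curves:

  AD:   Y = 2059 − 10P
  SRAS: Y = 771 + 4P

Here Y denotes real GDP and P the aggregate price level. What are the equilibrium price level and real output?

Set AD = SRAS: 2059 − 10P = 771 + 4P, so 1288 = 14P and P = 92.
Then Y = 2059 − 10·92 = 1139.

P = 92, Y = 1139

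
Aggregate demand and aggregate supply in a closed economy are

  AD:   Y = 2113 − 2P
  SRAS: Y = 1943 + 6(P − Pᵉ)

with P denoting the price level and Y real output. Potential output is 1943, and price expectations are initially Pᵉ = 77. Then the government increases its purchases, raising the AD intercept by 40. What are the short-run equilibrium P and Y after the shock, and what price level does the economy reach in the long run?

AD shifts right: new AD is Y = 2153 − 2P. With Pᵉ = 77, SRAS is Y = 1481 + 6P.
Short run: 2153 − 2P = 1481 + 6P gives 672 = 8P, so P = 84 and Y = 2153 − 2·84 = 1985.
Y = 1985 is above potential 1943; expectations adjust and SRAS shifts left until Y = 1943.
Long run: on the new AD curve, 1943 = 2153 − 2P gives P = 105.

Short run: P = 84, Y = 1985. Long run: P = 105.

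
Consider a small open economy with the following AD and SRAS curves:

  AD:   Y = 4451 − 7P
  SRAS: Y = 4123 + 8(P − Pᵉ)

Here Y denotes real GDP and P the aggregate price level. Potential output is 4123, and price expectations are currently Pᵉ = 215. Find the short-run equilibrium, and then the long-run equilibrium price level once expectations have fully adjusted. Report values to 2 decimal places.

Short run: P = 136.53, Y = 3495.27. Long run: P = 46.86.

Short run: with Pᵉ = 215, SRAS is Y = 2403 + 8P. Setting AD = SRAS gives 2048 = 15P, so P = 136.53 and Y = 4451 − 7P = 3495.27.
Output 3495.27 is below potential 4123, so over time expected prices fall and SRAS shifts right until Y returns to 4123.
Long run: Y = 4123 on the AD curve gives 4123 = 4451 − 7P, so P = 46.86.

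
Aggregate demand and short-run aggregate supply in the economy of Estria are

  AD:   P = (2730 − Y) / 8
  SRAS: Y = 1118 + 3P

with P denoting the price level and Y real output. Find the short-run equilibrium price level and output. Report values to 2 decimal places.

P = 146.55, Y = 1557.64

Rearrange AD to Y = 2730 − 8P.
Set AD = SRAS: 2730 − 8P = 1118 + 3P, so 1612 = 11P and P = 146.55.
Substituting into AD, Y = 2730 − 8P = 1557.64.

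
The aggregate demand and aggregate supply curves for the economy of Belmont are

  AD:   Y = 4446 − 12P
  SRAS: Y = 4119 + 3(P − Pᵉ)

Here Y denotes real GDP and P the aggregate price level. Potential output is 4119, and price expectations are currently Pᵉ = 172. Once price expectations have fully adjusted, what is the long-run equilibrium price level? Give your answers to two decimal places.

Long-run P = 27.25

Short run: with Pᵉ = 172, SRAS is Y = 3603 + 3P. Setting AD = SRAS gives 843 = 15P, so P = 56.20 and Y = 4446 − 12P = 3771.60.
Output 3771.60 is below potential 4119, so over time expected prices fall and SRAS shifts right until Y returns to 4119.
Long run: Y = 4119 on the AD curve gives 4119 = 4446 − 12P, so P = 27.25.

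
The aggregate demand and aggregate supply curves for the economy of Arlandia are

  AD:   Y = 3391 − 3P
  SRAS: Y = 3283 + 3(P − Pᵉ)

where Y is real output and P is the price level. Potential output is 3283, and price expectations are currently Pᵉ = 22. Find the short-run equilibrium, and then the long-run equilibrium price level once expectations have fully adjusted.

Short run: P = 29, Y = 3304. Long run: P = 36.

Short run: with Pᵉ = 22, SRAS is Y = 3217 + 3P. Setting AD = SRAS gives 174 = 6P, so P = 29 and Y = 3391 − 3·29 = 3304.
Output 3304 is above potential 3283, so over time expected prices rise and SRAS shifts left until Y returns to 3283.
Long run: Y = 3283 on the AD curve gives 3283 = 3391 − 3P, so P = 36.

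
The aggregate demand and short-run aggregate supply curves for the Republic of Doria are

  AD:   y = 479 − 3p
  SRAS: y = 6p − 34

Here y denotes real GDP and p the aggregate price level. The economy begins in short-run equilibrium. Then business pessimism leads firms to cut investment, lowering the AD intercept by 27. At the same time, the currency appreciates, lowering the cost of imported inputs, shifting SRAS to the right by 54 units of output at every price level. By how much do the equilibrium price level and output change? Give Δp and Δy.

Δp = -9, Δy = +0

After both shocks: AD is y = 452 − 3p and SRAS is y = 20 + 6p.
Setting them equal: 432 = 9p, so p = 48.
y = 452 − 3·48 = 308.
Initially p = 57, y = 308, so Δp = -9 and Δy = +0.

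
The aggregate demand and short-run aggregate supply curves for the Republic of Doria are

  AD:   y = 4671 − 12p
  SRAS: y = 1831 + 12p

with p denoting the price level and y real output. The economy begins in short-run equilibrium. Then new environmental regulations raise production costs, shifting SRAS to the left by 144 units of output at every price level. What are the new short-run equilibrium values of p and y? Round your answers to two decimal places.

This is a negative supply shock: SRAS shifts left.
New SRAS: y = 1687 + 12p.
Set AD = SRAS: 4671 − 12p = 1687 + 12p, so 2984 = 24p and p = 124.33.
Substituting into AD, y = 3179.00.

p = 124.33, y = 3179.00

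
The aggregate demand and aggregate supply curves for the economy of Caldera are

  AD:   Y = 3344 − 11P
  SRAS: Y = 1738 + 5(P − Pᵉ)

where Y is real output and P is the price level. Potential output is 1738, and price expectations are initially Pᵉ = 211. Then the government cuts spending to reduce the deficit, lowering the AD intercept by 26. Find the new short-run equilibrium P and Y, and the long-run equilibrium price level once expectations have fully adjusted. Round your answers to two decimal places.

AD shifts left: new AD is Y = 3318 − 11P. With Pᵉ = 211, SRAS is Y = 683 + 5P.
Short run: 3318 − 11P = 683 + 5P gives 2635 = 16P, so P = 164.69 and Y = 3318 − 11P = 1506.44.
Y = 1506.44 is below potential 1738; expectations adjust and SRAS shifts right until Y = 1738.
Long run: on the new AD curve, 1738 = 3318 − 11P gives P = 143.64.

Short run: P = 164.69, Y = 1506.44. Long run: P = 143.64.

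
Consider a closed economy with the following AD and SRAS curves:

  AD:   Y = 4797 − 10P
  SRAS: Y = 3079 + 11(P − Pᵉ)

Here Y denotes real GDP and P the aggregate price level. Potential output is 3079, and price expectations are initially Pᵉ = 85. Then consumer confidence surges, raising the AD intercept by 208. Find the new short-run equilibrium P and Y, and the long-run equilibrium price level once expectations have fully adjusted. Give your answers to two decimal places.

Short run: P = 136.24, Y = 3642.62. Long run: P = 192.60.

AD shifts right: new AD is Y = 5005 − 10P. With Pᵉ = 85, SRAS is Y = 2144 + 11P.
Short run: 5005 − 10P = 2144 + 11P gives 2861 = 21P, so P = 136.24 and Y = 5005 − 10P = 3642.62.
Y = 3642.62 is above potential 3079; expectations adjust and SRAS shifts left until Y = 3079.
Long run: on the new AD curve, 3079 = 5005 − 10P gives P = 192.60.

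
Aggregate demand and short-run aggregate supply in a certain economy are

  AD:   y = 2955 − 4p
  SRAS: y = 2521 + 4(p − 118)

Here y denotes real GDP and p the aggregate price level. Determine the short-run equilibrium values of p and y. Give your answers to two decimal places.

Write SRAS as y = 2521 + 4p − 472 = 2049 + 4p.
Set AD = SRAS: 2955 − 4p = 2049 + 4p, so 906 = 8p and p = 113.25.
Substituting into AD, y = 2955 − 4p = 2502.00.

p = 113.25, y = 2502.00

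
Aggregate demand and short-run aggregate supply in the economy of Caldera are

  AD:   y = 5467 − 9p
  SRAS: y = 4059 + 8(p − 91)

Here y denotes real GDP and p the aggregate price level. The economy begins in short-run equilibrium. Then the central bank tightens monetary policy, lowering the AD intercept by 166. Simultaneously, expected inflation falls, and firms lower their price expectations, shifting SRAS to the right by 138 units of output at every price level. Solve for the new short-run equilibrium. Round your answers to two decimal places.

p = 107.76, y = 4331.12

After both shocks: AD is y = 5301 − 9p and SRAS is y = 3469 + 8p.
Setting them equal: 1832 = 17p, so p = 107.76.
Substituting into AD, y = 4331.12.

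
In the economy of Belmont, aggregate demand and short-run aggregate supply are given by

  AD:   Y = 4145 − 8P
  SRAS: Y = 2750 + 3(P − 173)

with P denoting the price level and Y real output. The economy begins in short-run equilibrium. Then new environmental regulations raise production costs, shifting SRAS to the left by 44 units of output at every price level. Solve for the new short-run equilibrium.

P = 178, Y = 2721

This is a negative supply shock: SRAS shifts left.
New SRAS: Y = 2187 + 3P.
Set AD = SRAS: 4145 − 8P = 2187 + 3P, so 1958 = 11P and P = 178.
Y = 4145 − 8·178 = 2721.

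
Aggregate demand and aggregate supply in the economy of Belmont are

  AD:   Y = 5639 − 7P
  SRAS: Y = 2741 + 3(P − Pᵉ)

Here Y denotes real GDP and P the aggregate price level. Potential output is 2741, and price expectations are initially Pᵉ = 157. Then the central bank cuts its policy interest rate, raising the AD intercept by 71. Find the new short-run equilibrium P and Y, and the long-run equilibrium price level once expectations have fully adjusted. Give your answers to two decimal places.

AD shifts right: new AD is Y = 5710 − 7P. With Pᵉ = 157, SRAS is Y = 2270 + 3P.
Short run: 5710 − 7P = 2270 + 3P gives 3440 = 10P, so P = 344.00 and Y = 5710 − 7P = 3302.00.
Y = 3302.00 is above potential 2741; expectations adjust and SRAS shifts left until Y = 2741.
Long run: on the new AD curve, 2741 = 5710 − 7P gives P = 424.14.

Short run: P = 344.00, Y = 3302.00. Long run: P = 424.14.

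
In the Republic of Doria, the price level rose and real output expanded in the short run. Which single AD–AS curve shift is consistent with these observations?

P rose and Y rose. An AD shift moves P and Y in the same direction; an SRAS shift moves them in opposite directions.
Here P and Y moved in the same direction, so the AD curve shifted.
Since Y rose, AD shifted right.

AD shifted right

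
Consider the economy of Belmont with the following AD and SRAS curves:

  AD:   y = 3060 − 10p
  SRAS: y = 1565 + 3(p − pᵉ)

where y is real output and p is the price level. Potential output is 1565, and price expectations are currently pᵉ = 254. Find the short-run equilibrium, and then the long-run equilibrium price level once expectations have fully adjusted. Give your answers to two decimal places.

Short run: with pᵉ = 254, SRAS is y = 803 + 3p. Setting AD = SRAS gives 2257 = 13p, so p = 173.62 and y = 3060 − 10p = 1323.85.
Output 1323.85 is below potential 1565, so over time expected prices fall and SRAS shifts right until y returns to 1565.
Long run: y = 1565 on the AD curve gives 1565 = 3060 − 10p, so p = 149.50.

Short run: p = 173.62, y = 1323.85. Long run: p = 149.50.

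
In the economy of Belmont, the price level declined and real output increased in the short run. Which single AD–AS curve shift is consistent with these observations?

SRAS shifted right

P fell and Y rose. An AD shift moves P and Y in the same direction; an SRAS shift moves them in opposite directions.
Here P and Y moved in opposite directions, so the SRAS curve shifted.
Since Y rose, SRAS shifted right.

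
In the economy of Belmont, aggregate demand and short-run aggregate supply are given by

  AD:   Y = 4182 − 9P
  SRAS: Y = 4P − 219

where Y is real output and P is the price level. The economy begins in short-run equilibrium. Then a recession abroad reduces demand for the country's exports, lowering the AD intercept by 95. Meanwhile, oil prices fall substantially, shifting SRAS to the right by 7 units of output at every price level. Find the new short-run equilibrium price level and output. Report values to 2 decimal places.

P = 330.69, Y = 1110.77

After both shocks: AD is Y = 4087 − 9P and SRAS is Y = 4P − 212.
Setting them equal: 4299 = 13P, so P = 330.69.
Substituting into AD, Y = 1110.77.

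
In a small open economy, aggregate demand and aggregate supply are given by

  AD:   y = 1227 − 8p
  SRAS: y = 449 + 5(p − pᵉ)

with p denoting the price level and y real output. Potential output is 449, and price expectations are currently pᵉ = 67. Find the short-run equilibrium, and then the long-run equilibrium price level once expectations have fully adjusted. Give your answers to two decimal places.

Short run: p = 85.62, y = 542.08. Long run: p = 97.25.

Short run: with pᵉ = 67, SRAS is y = 114 + 5p. Setting AD = SRAS gives 1113 = 13p, so p = 85.62 and y = 1227 − 8p = 542.08.
Output 542.08 is above potential 449, so over time expected prices rise and SRAS shifts left until y returns to 449.
Long run: y = 449 on the AD curve gives 449 = 1227 − 8p, so p = 97.25.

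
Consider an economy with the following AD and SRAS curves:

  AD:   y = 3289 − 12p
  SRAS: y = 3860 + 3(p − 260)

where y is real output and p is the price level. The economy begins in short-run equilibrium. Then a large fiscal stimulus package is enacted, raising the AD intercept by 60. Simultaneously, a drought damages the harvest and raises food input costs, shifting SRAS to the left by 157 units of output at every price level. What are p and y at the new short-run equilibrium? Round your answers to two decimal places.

p = 28.40, y = 3008.20

After both shocks: AD is y = 3349 − 12p and SRAS is y = 2923 + 3p.
Setting them equal: 426 = 15p, so p = 28.40.
Substituting into AD, y = 3008.20.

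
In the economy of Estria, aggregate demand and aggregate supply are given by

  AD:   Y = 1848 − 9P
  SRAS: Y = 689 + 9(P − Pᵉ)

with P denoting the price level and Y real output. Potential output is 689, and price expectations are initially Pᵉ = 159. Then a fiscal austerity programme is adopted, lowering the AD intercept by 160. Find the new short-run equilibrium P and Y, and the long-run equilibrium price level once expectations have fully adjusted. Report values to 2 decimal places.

Short run: P = 135.00, Y = 473.00. Long run: P = 111.00.

AD shifts left: new AD is Y = 1688 − 9P. With Pᵉ = 159, SRAS is Y = 9P − 742.
Short run: 1688 − 9P = 9P − 742 gives 2430 = 18P, so P = 135.00 and Y = 1688 − 9P = 473.00.
Y = 473.00 is below potential 689; expectations adjust and SRAS shifts right until Y = 689.
Long run: on the new AD curve, 689 = 1688 − 9P gives P = 111.00.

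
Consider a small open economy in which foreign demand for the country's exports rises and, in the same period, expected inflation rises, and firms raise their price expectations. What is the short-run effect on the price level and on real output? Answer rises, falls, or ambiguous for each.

Price level: rises; output: ambiguous

The first event is a positive demand shock: AD shifts right, which by itself pushes P up and Y up.
The second is an adverse supply shock: SRAS shifts left, which by itself pushes P up and Y down.
Both shocks push P up, so P rises. The two shocks push Y in opposite directions, so the effect on Y is ambiguous.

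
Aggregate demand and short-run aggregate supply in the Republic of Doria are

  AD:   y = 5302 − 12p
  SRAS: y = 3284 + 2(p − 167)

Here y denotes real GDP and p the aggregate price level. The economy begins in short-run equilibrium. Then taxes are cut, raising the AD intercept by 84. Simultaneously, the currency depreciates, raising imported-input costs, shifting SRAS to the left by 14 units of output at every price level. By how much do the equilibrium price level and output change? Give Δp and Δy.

Δp = +7, Δy = +0

After both shocks: AD is y = 5386 − 12p and SRAS is y = 2936 + 2p.
Setting them equal: 2450 = 14p, so p = 175.
y = 5386 − 12·175 = 3286.
Initially p = 168, y = 3286, so Δp = +7 and Δy = +0.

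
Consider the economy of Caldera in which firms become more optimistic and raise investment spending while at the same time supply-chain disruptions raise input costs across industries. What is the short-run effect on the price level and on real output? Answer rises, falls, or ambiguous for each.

The first event is a positive demand shock: AD shifts right, which by itself pushes P up and Y up.
The second is an adverse supply shock: SRAS shifts left, which by itself pushes P up and Y down.
Both shocks push P up, so P rises. The two shocks push Y in opposite directions, so the effect on Y is ambiguous.

Price level: rises; output: ambiguous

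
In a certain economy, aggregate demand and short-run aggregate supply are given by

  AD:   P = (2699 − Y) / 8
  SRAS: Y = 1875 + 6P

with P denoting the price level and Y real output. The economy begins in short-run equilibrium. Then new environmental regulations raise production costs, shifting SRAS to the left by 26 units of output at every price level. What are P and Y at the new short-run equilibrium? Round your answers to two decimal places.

This is a negative supply shock: SRAS shifts left.
New SRAS: Y = 1849 + 6P.
Set AD = SRAS: 2699 − 8P = 1849 + 6P, so 850 = 14P and P = 60.71.
Substituting into AD, Y = 2213.29.

P = 60.71, Y = 2213.29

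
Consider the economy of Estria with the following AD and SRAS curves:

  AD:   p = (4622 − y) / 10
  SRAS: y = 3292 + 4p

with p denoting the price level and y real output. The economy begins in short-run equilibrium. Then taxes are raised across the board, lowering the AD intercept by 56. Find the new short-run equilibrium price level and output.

This is a negative demand shock: AD shifts left.
New AD: y = 4566 − 10p.
Set AD = SRAS: 4566 − 10p = 3292 + 4p, so 1274 = 14p and p = 91.
y = 4566 − 10·91 = 3656.

p = 91, y = 3656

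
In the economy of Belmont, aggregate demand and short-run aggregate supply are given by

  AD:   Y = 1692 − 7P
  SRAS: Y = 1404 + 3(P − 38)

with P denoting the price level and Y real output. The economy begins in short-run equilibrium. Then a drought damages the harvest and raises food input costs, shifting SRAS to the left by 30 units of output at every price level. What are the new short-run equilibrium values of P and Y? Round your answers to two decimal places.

This is a negative supply shock: SRAS shifts left.
New SRAS: Y = 1260 + 3P.
Set AD = SRAS: 1692 − 7P = 1260 + 3P, so 432 = 10P and P = 43.20.
Substituting into AD, Y = 1389.60.

P = 43.20, Y = 1389.60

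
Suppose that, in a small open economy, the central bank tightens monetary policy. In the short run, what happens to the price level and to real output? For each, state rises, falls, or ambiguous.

This is a negative demand shock: AD shifts left.
Moving along the upward-sloping SRAS curve, P falls and Y falls.

Price level: falls; output: falls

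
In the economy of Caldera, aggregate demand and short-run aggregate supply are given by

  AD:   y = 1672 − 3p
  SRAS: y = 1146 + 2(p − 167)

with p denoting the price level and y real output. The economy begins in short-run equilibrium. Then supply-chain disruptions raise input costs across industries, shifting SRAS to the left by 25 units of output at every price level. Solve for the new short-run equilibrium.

This is a negative supply shock: SRAS shifts left.
New SRAS: y = 787 + 2p.
Set AD = SRAS: 1672 − 3p = 787 + 2p, so 885 = 5p and p = 177.
y = 1672 − 3·177 = 1141.

p = 177, y = 1141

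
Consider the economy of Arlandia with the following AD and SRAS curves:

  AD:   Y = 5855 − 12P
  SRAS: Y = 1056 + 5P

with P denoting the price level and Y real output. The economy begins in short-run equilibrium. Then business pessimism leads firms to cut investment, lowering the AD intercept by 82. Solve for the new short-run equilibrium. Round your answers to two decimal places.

This is a negative demand shock: AD shifts left.
New AD: Y = 5773 − 12P.
Set AD = SRAS: 5773 − 12P = 1056 + 5P, so 4717 = 17P and P = 277.47.
Substituting into AD, Y = 2443.35.

P = 277.47, Y = 2443.35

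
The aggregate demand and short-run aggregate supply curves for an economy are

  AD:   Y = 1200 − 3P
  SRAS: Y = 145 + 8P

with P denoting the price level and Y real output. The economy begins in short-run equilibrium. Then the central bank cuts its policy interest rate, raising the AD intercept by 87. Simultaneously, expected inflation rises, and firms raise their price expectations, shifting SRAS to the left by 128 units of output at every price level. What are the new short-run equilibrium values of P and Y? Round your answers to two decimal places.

After both shocks: AD is Y = 1287 − 3P and SRAS is Y = 17 + 8P.
Setting them equal: 1270 = 11P, so P = 115.45.
Substituting into AD, Y = 940.64.

P = 115.45, Y = 940.64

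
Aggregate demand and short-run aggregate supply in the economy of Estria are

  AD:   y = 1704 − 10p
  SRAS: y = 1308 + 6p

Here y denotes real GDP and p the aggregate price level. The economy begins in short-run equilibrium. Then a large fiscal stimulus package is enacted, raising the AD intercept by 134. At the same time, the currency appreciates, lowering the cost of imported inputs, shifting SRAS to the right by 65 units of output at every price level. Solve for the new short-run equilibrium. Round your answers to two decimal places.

After both shocks: AD is y = 1838 − 10p and SRAS is y = 1373 + 6p.
Setting them equal: 465 = 16p, so p = 29.06.
Substituting into AD, y = 1547.38.

p = 29.06, y = 1547.38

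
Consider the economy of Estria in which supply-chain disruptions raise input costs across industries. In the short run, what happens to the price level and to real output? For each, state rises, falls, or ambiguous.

Price level: rises; output: falls

This is an adverse supply shock: SRAS shifts left.
Moving along the downward-sloping AD curve, P rises and Y falls.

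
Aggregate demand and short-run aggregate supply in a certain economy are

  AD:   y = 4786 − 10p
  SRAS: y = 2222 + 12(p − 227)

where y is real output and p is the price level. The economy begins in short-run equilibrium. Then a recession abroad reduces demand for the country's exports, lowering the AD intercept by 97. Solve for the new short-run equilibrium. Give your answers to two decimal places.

p = 235.95, y = 2329.45

This is a negative demand shock: AD shifts left.
New AD: y = 4689 − 10p.
SRAS can be written y = 12p − 502.
Set AD = SRAS: 4689 − 10p = 12p − 502, so 5191 = 22p and p = 235.95.
Substituting into AD, y = 2329.45.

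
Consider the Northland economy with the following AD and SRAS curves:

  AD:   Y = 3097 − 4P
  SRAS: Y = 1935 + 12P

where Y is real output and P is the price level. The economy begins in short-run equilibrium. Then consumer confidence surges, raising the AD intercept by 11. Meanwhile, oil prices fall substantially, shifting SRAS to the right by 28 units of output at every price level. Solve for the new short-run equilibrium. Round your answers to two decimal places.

After both shocks: AD is Y = 3108 − 4P and SRAS is Y = 1963 + 12P.
Setting them equal: 1145 = 16P, so P = 71.56.
Substituting into AD, Y = 2821.75.

P = 71.56, Y = 2821.75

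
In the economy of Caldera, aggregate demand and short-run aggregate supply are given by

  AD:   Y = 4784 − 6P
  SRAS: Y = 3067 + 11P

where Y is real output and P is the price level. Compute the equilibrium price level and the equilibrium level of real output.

Set AD = SRAS: 4784 − 6P = 3067 + 11P, so 1717 = 17P and P = 101.
Then Y = 4784 − 6·101 = 4178.

P = 101, Y = 4178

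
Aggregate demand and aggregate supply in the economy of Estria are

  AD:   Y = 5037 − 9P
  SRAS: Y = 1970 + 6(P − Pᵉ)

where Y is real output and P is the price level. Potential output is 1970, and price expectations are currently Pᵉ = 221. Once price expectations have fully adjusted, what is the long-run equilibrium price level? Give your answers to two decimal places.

Short run: with Pᵉ = 221, SRAS is Y = 644 + 6P. Setting AD = SRAS gives 4393 = 15P, so P = 292.87 and Y = 5037 − 9P = 2401.20.
Output 2401.20 is above potential 1970, so over time expected prices rise and SRAS shifts left until Y returns to 1970.
Long run: Y = 1970 on the AD curve gives 1970 = 5037 − 9P, so P = 340.78.

Long-run P = 340.78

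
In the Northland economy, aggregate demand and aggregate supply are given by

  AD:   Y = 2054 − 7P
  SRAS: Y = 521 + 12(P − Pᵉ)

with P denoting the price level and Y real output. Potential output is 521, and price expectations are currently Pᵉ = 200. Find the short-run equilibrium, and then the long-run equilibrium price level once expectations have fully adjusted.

Short run: with Pᵉ = 200, SRAS is Y = 12P − 1879. Setting AD = SRAS gives 3933 = 19P, so P = 207 and Y = 2054 − 7·207 = 605.
Output 605 is above potential 521, so over time expected prices rise and SRAS shifts left until Y returns to 521.
Long run: Y = 521 on the AD curve gives 521 = 2054 − 7P, so P = 219.

Short run: P = 207, Y = 605. Long run: P = 219.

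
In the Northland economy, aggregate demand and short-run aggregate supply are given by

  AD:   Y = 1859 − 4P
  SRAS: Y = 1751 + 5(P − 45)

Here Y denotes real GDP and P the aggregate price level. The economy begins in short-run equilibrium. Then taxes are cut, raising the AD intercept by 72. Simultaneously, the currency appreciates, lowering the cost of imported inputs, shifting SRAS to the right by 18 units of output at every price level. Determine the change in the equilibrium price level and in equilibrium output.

After both shocks: AD is Y = 1931 − 4P and SRAS is Y = 1544 + 5P.
Setting them equal: 387 = 9P, so P = 43.
Y = 1931 − 4·43 = 1759.
Initially P = 37, Y = 1711, so ΔP = +6 and ΔY = +48.

ΔP = +6, ΔY = +48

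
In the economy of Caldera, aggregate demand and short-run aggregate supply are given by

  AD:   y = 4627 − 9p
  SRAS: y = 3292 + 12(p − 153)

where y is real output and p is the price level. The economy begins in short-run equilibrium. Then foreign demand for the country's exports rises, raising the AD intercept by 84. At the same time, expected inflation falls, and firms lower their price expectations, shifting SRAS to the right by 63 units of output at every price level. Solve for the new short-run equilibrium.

After both shocks: AD is y = 4711 − 9p and SRAS is y = 1519 + 12p.
Setting them equal: 3192 = 21p, so p = 152.
y = 4711 − 9·152 = 3343.

p = 152, y = 3343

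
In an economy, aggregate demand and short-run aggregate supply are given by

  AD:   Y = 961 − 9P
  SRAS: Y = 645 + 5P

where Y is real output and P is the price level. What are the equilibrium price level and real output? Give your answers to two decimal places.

Set AD = SRAS: 961 − 9P = 645 + 5P, so 316 = 14P and P = 22.57.
Substituting into AD, Y = 961 − 9P = 757.86.

P = 22.57, Y = 757.86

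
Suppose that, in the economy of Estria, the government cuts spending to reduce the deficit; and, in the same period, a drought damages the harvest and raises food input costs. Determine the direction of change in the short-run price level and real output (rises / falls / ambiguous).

Price level: ambiguous; output: falls

The first event is a negative demand shock: AD shifts left, which by itself pushes P down and Y down.
The second is an adverse supply shock: SRAS shifts left, which by itself pushes P up and Y down.
The two shocks push P in opposite directions, so the effect on P is ambiguous. Both shocks push Y down, so Y falls.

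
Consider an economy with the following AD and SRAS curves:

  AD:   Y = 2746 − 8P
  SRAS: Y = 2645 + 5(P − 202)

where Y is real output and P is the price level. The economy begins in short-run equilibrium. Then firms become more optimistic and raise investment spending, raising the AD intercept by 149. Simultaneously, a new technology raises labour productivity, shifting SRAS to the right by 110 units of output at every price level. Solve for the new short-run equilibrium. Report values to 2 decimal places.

P = 88.46, Y = 2187.31

After both shocks: AD is Y = 2895 − 8P and SRAS is Y = 1745 + 5P.
Setting them equal: 1150 = 13P, so P = 88.46.
Substituting into AD, Y = 2187.31.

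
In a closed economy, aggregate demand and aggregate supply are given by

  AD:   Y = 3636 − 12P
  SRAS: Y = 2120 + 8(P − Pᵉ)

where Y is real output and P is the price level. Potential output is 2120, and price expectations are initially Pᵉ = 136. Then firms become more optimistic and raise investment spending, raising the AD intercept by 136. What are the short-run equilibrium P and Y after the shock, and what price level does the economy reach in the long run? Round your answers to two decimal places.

AD shifts right: new AD is Y = 3772 − 12P. With Pᵉ = 136, SRAS is Y = 1032 + 8P.
Short run: 3772 − 12P = 1032 + 8P gives 2740 = 20P, so P = 137.00 and Y = 3772 − 12P = 2128.00.
Y = 2128.00 is above potential 2120; expectations adjust and SRAS shifts left until Y = 2120.
Long run: on the new AD curve, 2120 = 3772 − 12P gives P = 137.67.

Short run: P = 137.00, Y = 2128.00. Long run: P = 137.67.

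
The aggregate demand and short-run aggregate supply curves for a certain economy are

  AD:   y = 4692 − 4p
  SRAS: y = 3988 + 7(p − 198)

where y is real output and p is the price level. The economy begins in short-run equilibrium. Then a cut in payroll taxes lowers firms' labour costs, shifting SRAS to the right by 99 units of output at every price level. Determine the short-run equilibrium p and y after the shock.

p = 181, y = 3968

This is a positive supply shock: SRAS shifts right.
New SRAS: y = 2701 + 7p.
Set AD = SRAS: 4692 − 4p = 2701 + 7p, so 1991 = 11p and p = 181.
y = 4692 − 4·181 = 3968.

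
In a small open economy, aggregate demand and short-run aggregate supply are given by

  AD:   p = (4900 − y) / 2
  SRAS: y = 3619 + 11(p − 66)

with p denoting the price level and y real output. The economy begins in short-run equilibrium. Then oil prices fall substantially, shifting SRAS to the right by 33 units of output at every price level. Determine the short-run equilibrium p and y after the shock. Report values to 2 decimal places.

p = 151.85, y = 4596.31

This is a positive supply shock: SRAS shifts right.
New SRAS: y = 2926 + 11p.
Set AD = SRAS: 4900 − 2p = 2926 + 11p, so 1974 = 13p and p = 151.85.
Substituting into AD, y = 4596.31.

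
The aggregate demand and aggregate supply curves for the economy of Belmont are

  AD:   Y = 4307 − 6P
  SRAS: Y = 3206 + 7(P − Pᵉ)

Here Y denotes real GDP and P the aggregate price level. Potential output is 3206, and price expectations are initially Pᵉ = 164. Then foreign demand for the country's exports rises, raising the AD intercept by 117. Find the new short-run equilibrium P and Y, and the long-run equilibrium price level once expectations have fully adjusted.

AD shifts right: new AD is Y = 4424 − 6P. With Pᵉ = 164, SRAS is Y = 2058 + 7P.
Short run: 4424 − 6P = 2058 + 7P gives 2366 = 13P, so P = 182 and Y = 4424 − 6·182 = 3332.
Y = 3332 is above potential 3206; expectations adjust and SRAS shifts left until Y = 3206.
Long run: on the new AD curve, 3206 = 4424 − 6P gives P = 203.

Short run: P = 182, Y = 3332. Long run: P = 203.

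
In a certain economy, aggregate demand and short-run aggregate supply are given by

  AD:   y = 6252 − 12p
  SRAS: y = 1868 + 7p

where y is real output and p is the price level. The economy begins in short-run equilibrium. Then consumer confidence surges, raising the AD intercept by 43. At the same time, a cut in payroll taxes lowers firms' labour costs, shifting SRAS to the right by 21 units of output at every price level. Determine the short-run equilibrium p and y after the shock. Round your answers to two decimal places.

After both shocks: AD is y = 6295 − 12p and SRAS is y = 1889 + 7p.
Setting them equal: 4406 = 19p, so p = 231.89.
Substituting into AD, y = 3512.26.

p = 231.89, y = 3512.26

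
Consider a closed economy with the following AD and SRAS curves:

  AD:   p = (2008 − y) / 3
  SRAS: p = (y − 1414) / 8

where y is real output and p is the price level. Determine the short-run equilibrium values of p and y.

p = 54, y = 1846

Rearrange AD to y = 2008 − 3p.
Rearrange SRAS to y = 1414 + 8p.
Set AD = SRAS: 2008 − 3p = 1414 + 8p, so 594 = 11p and p = 54.
Then y = 2008 − 3·54 = 1846.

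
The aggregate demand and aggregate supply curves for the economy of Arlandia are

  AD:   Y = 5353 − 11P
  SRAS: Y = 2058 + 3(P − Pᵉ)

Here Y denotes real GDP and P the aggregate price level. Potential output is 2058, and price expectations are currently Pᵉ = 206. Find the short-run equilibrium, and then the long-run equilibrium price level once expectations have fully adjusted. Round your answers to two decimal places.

Short run: with Pᵉ = 206, SRAS is Y = 1440 + 3P. Setting AD = SRAS gives 3913 = 14P, so P = 279.50 and Y = 5353 − 11P = 2278.50.
Output 2278.50 is above potential 2058, so over time expected prices rise and SRAS shifts left until Y returns to 2058.
Long run: Y = 2058 on the AD curve gives 2058 = 5353 − 11P, so P = 299.55.

Short run: P = 279.50, Y = 2278.50. Long run: P = 299.55.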